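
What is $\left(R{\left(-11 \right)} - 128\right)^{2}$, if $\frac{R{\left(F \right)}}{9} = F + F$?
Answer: $106276$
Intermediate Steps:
$R{\left(F \right)} = 18 F$ ($R{\left(F \right)} = 9 \left(F + F\right) = 9 \cdot 2 F = 18 F$)
$\left(R{\left(-11 \right)} - 128\right)^{2} = \left(18 \left(-11\right) - 128\right)^{2} = \left(-198 - 128\right)^{2} = \left(-326\right)^{2} = 106276$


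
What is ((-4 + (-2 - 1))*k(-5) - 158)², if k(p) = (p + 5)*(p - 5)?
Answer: 24964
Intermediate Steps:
k(p) = (-5 + p)*(5 + p) (k(p) = (5 + p)*(-5 + p) = (-5 + p)*(5 + p))
((-4 + (-2 - 1))*k(-5) - 158)² = ((-4 + (-2 - 1))*(-25 + (-5)²) - 158)² = ((-4 - 3)*(-25 + 25) - 158)² = (-7*0 - 158)² = (0 - 158)² = (-158)² = 24964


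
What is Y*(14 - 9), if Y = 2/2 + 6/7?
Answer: 65/7 ≈ 9.2857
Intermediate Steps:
Y = 13/7 (Y = 2*(½) + 6*(⅐) = 1 + 6/7 = 13/7 ≈ 1.8571)
Y*(14 - 9) = 13*(14 - 9)/7 = (13/7)*5 = 65/7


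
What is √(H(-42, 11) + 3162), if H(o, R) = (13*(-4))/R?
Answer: √382030/11 ≈ 56.190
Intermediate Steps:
H(o, R) = -52/R
√(H(-42, 11) + 3162) = √(-52/11 + 3162) = √(34730/11) = √382030/11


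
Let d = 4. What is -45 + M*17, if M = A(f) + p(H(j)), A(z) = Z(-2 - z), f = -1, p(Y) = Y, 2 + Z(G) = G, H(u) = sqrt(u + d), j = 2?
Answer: -96 + 17*sqrt(6) ≈ -54.359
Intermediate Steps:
H(u) = sqrt(4 + u) (H(u) = sqrt(u + 4) = sqrt(4 + u))
Z(G) = -2 + G
A(z) = -4 - z (A(z) = -2 + (-2 - z) = -4 - z)
M = -3 + sqrt(6) (M = (-4 - 1*(-1)) + sqrt(4 + 2) = (-4 + 1) + sqrt(6) = -3 + sqrt(6) ≈ -0.55051)
-45 + M*17 = -45 + (-3 + sqrt(6))*17 = -45 + (-51 + 17*sqrt(6)) = -96 + 17*sqrt(6)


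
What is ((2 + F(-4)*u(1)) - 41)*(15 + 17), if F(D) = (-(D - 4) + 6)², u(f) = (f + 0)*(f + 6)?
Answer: 42656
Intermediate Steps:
u(f) = f*(6 + f)
F(D) = (10 - D)² (F(D) = (-(-4 + D) + 6)² = ((4 - D) + 6)² = (10 - D)²)
((2 + F(-4)*u(1)) - 41)*(15 + 17) = ((2 + (-10 - 4)²*(1*(6 + 1))) - 41)*(15 + 17) = ((2 + (-14)²*(1*7)) - 41)*32 = ((2 + 196*7) - 41)*32 = ((2 + 1372) - 41)*32 = (1374 - 41)*32 = 1333*32 = 42656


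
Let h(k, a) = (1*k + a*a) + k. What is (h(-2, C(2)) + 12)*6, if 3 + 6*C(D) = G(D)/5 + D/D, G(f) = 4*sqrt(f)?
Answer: 1222/25 - 8*sqrt(2)/15 ≈ 48.126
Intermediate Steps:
C(D) = -1/3 + 2*sqrt(D)/15 (C(D) = -1/2 + ((4*sqrt(D))/5 + D/D)/6 = -1/2 + ((4*sqrt(D))*(1/5) + 1)/6 = -1/2 + (4*sqrt(D)/5 + 1)/6 = -1/2 + (1 + 4*sqrt(D)/5)/6 = -1/2 + (1/6 + 2*sqrt(D)/15) = -1/3 + 2*sqrt(D)/15)
h(k, a) = a**2 + 2*k (h(k, a) = (k + a**2) + k = a**2 + 2*k)
(h(-2, C(2)) + 12)*6 = (((-1/3 + 2*sqrt(2)/15)**2 + 2*(-2)) + 12)*6 = (((-1/3 + 2*sqrt(2)/15)**2 - 4) + 12)*6 = ((-4 + (-1/3 + 2*sqrt(2)/15)**2) + 12)*6 = (8 + (-1/3 + 2*sqrt(2)/15)**2)*6 = 48 + 6*(-1/3 + 2*sqrt(2)/15)**2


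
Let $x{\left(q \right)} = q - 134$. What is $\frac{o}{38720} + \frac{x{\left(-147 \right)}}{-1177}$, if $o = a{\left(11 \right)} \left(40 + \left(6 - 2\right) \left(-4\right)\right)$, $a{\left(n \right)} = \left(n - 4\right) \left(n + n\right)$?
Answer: $\frac{7867}{23540} \approx 0.3342$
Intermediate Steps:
$x{\left(q \right)} = -134 + q$
$a{\left(n \right)} = 2 n \left(-4 + n\right)$ ($a{\left(n \right)} = \left(-4 + n\right) 2 n = 2 n \left(-4 + n\right)$)
$o = 3696$ ($o = 2 \cdot 11 \left(-4 + 11\right) \left(40 + \left(6 - 2\right) \left(-4\right)\right) = 2 \cdot 11 \cdot 7 \left(40 + 4 \left(-4\right)\right) = 154 \left(40 - 16\right) = 154 \cdot 24 = 3696$)
$\frac{o}{38720} + \frac{x{\left(-147 \right)}}{-1177} = \frac{3696}{38720} + \frac{-134 - 147}{-1177} = 3696 \cdot \frac{1}{38720} - - \frac{281}{1177} = \frac{21}{220} + \frac{281}{1177} = \frac{7867}{23540}$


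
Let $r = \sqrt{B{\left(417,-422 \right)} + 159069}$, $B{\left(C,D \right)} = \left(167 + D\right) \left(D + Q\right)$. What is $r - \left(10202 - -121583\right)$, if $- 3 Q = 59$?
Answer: $-131785 + \sqrt{271694} \approx -1.3126 \cdot 10^{5}$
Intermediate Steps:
$Q = - \frac{59}{3}$ ($Q = \left(- \frac{1}{3}\right) 59 = - \frac{59}{3} \approx -19.667$)
$B{\left(C,D \right)} = \left(167 + D\right) \left(- \frac{59}{3} + D\right)$ ($B{\left(C,D \right)} = \left(167 + D\right) \left(D - \frac{59}{3}\right) = \left(167 + D\right) \left(- \frac{59}{3} + D\right)$)
$r = \sqrt{271694}$ ($r = \sqrt{\left(- \frac{9853}{3} + \left(-422\right)^{2} + \frac{442}{3} \left(-422\right)\right) + 159069} = \sqrt{\left(- \frac{9853}{3} + 178084 - \frac{186524}{3}\right) + 159069} = \sqrt{112625 + 159069} = \sqrt{271694} \approx 521.24$)
$r - \left(10202 - -121583\right) = \sqrt{271694} - \left(10202 - -121583\right) = \sqrt{271694} - \left(10202 + 121583\right) = \sqrt{271694} - 131785 = -131785 + \sqrt{271694}$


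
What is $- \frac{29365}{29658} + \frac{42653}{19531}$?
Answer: $\frac{691474859}{579250398} \approx 1.1937$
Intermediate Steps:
$- \frac{29365}{29658} + \frac{42653}{19531} = \frac{691474859}{579250398}$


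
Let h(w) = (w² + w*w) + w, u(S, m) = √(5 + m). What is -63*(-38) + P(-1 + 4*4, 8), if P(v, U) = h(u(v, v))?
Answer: 2434 + 2*√5 ≈ 2438.5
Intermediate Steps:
h(w) = w + 2*w² (h(w) = (w² + w²) + w = 2*w² + w = w + 2*w²)
P(v, U) = √(5 + v)*(1 + 2*√(5 + v))
-63*(-38) + P(-1 + 4*4, 8) = -63*(-38) + (10 + √(5 + (-1 + 4*4)) + 2*(-1 + 4*4)) = 2394 + (10 + √(5 + (-1 + 16)) + 2*(-1 + 16)) = 2394 + (10 + √(5 + 15) + 2*15) = 2394 + (10 + √20 + 30) = 2394 + (10 + 2*√5 + 30) = 2394 + (40 + 2*√5) = 2434 + 2*√5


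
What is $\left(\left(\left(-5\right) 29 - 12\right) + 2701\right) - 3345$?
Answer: $-801$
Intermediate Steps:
$\left(\left(\left(-5\right) 29 - 12\right) + 2701\right) - 3345 = \left(\left(-145 - 12\right) + 2701\right) - 3345 = \left(-157 + 2701\right) - 3345 = 2544 - 3345 = -801$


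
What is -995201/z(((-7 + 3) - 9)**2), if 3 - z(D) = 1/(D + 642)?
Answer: -42479369/128 ≈ -3.3187e+5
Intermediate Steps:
z(D) = 3 - 1/(642 + D) (z(D) = 3 - 1/(D + 642) = 3 - 1/(642 + D))
-995201/z(((-7 + 3) - 9)**2) = -995201*(642 + ((-7 + 3) - 9)**2)/(1925 + 3*((-7 + 3) - 9)**2) = -995201*(642 + (-4 - 9)**2)/(1925 + 3*(-4 - 9)**2) = -995201*(642 + (-13)**2)/(1925 + 3*(-13)**2) = -995201*(642 + 169)/(1925 + 3*169) = -995201*811/(1925 + 507) = -995201/((1/811)*2432) = -995201/2432/811 = -995201*811/2432 = -42479369/128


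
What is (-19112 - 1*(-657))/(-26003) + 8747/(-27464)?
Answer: 279399879/714146392 ≈ 0.39124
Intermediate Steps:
(-19112 - 1*(-657))/(-26003) + 8747/(-27464) = (-19112 + 657)*(-1/26003) + 8747*(-1/27464) = -18455*(-1/26003) - 8747/27464 = 18455/26003 - 8747/27464 = 279399879/714146392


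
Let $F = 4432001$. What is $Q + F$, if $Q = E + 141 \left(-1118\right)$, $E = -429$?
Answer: $4273934$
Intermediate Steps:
$Q = -158067$ ($Q = -429 + 141 \left(-1118\right) = -429 - 157638 = -158067$)
$Q + F = -158067 + 4432001 = 4273934$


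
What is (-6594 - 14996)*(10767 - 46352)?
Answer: 768280150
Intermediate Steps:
(-6594 - 14996)*(10767 - 46352) = -21590*(-35585) = 768280150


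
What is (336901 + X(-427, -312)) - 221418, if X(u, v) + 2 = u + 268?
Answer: 115322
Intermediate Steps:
X(u, v) = 266 + u (X(u, v) = -2 + (u + 268) = -2 + (268 + u) = 266 + u)
(336901 + X(-427, -312)) - 221418 = (336901 + (266 - 427)) - 221418 = (336901 - 161) - 221418 = 336740 - 221418 = 115322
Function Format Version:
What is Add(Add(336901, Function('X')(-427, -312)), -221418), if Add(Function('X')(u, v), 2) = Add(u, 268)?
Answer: 115322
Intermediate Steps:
Function('X')(u, v) = Add(266, u) (Function('X')(u, v) = Add(-2, Add(u, 268)) = Add(-2, Add(268, u)) = Add(266, u))
Add(Add(336901, Function('X')(-427, -312)), -221418) = Add(Add(336901, Add(266, -427)), -221418) = Add(Add(336901, -161), -221418) = Add(336740, -221418) = 115322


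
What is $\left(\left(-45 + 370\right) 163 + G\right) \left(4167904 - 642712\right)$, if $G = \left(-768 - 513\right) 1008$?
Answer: $-4365150073416$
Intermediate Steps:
$G = -1291248$ ($G = \left(-1281\right) 1008 = -1291248$)
$\left(\left(-45 + 370\right) 163 + G\right) \left(4167904 - 642712\right) = \left(\left(-45 + 370\right) 163 - 1291248\right) \left(4167904 - 642712\right) = \left(325 \cdot 163 - 1291248\right) 3525192 = \left(52975 - 1291248\right) 3525192 = \left(-1238273\right) 3525192 = -4365150073416$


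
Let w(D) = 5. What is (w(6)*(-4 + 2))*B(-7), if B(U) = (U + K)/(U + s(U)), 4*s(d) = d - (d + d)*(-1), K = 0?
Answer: -40/7 ≈ -5.7143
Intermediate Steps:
s(d) = 3*d/4 (s(d) = (d - (d + d)*(-1))/4 = (d - 2*d*(-1))/4 = (d - (-2)*d)/4 = (d + 2*d)/4 = (3*d)/4 = 3*d/4)
B(U) = 4/7 (B(U) = (U + 0)/(U + 3*U/4) = U/((7*U/4)) = U*(4/(7*U)) = 4/7)
(w(6)*(-4 + 2))*B(-7) = (5*(-4 + 2))*(4/7) = (5*(-2))*(4/7) = -10*4/7 = -40/7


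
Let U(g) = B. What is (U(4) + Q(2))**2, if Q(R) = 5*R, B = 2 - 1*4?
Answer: 64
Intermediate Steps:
B = -2 (B = 2 - 4 = -2)
U(g) = -2
(U(4) + Q(2))**2 = (-2 + 5*2)**2 = (-2 + 10)**2 = 8**2 = 64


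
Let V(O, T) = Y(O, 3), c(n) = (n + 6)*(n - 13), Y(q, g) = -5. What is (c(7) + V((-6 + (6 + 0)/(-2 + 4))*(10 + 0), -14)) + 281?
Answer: 198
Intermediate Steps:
c(n) = (-13 + n)*(6 + n) (c(n) = (6 + n)*(-13 + n) = (-13 + n)*(6 + n))
V(O, T) = -5
(c(7) + V((-6 + (6 + 0)/(-2 + 4))*(10 + 0), -14)) + 281 = ((-78 + 7**2 - 7*7) - 5) + 281 = ((-78 + 49 - 49) - 5) + 281 = (-78 - 5) + 281 = -83 + 281 = 198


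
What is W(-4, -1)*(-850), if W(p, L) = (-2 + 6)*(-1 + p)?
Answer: 17000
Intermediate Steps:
W(p, L) = -4 + 4*p (W(p, L) = 4*(-1 + p) = -4 + 4*p)
W(-4, -1)*(-850) = (-4 + 4*(-4))*(-850) = (-4 - 16)*(-850) = -20*(-850) = 17000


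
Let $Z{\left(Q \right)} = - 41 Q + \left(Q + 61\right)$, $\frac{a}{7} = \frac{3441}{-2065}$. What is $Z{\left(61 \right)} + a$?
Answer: $- \frac{705246}{295} \approx -2390.7$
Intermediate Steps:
$a = - \frac{3441}{295}$ ($a = 7 \frac{3441}{-2065} = 7 \cdot 3441 \left(- \frac{1}{2065}\right) = 7 \left(- \frac{3441}{2065}\right) = - \frac{3441}{295} \approx -11.664$)
$Z{\left(Q \right)} = 61 - 40 Q$ ($Z{\left(Q \right)} = - 41 Q + \left(61 + Q\right) = 61 - 40 Q$)
$Z{\left(61 \right)} + a = \left(61 - 2440\right) - \frac{3441}{295} = -2379 - \frac{3441}{295} = - \frac{705246}{295}$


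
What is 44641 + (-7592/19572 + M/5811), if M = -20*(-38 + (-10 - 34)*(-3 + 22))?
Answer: 141040223145/3159247 ≈ 44644.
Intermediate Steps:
M = 17480 (M = -20*(-38 - 44*19) = -20*(-38 - 836) = -20*(-874) = 17480)
44641 + (-7592/19572 + M/5811) = 44641 + (-7592/19572 + 17480/5811) = 44641 + (-7592*1/19572 + 17480*(1/5811)) = 44641 + (-1898/4893 + 17480/5811) = 44641 + 8277818/3159247 = 141040223145/3159247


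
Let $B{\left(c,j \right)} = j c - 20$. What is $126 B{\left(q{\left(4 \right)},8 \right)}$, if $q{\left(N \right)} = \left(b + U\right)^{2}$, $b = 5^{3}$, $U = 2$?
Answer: $16255512$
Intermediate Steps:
$b = 125$
$q{\left(N \right)} = 16129$ ($q{\left(N \right)} = \left(125 + 2\right)^{2} = 127^{2} = 16129$)
$B{\left(c,j \right)} = -20 + c j$ ($B{\left(c,j \right)} = c j - 20 = -20 + c j$)
$126 B{\left(q{\left(4 \right)},8 \right)} = 126 \left(-20 + 16129 \cdot 8\right) = 126 \left(-20 + 129032\right) = 126 \cdot 129012 = 16255512$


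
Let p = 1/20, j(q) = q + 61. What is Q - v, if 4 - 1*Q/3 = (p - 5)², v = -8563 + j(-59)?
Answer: 3399797/400 ≈ 8499.5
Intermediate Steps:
j(q) = 61 + q
p = 1/20 ≈ 0.050000
v = -8561 (v = -8563 + (61 - 59) = -8563 + 2 = -8561)
Q = -24603/400 (Q = 12 - 3*(1/20 - 5)² = 12 - 3*(-99/20)² = 12 - 3*9801/400 = 12 - 29403/400 = -24603/400 ≈ -61.508)
Q - v = -24603/400 - 1*(-8561) = -24603/400 + 8561 = 3399797/400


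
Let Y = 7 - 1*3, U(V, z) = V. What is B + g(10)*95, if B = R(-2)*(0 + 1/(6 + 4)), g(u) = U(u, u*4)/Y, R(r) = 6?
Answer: 2381/10 ≈ 238.10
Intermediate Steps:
Y = 4 (Y = 7 - 3 = 4)
g(u) = u/4
B = 3/5 (B = 6*(0 + 1/(6 + 4)) = 6*(0 + 1/10) = 6*(1/10) = 3/5 ≈ 0.60000)
B + g(10)*95 = 3/5 + ((1/4)*10)*95 = 3/5 + (5/2)*95 = 3/5 + 475/2 = 2381/10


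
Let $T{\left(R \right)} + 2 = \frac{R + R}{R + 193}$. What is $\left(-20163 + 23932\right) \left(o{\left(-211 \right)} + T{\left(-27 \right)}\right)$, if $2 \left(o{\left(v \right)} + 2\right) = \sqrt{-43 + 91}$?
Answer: $- \frac{1353071}{83} + 7538 \sqrt{3} \approx -3245.9$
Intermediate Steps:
$o{\left(v \right)} = -2 + 2 \sqrt{3}$ ($o{\left(v \right)} = -2 + \frac{\sqrt{-43 + 91}}{2} = -2 + \frac{\sqrt{48}}{2} = -2 + \frac{4 \sqrt{3}}{2} = -2 + 2 \sqrt{3}$)
$T{\left(R \right)} = -2 + \frac{2 R}{193 + R}$ ($T{\left(R \right)} = -2 + \frac{R + R}{R + 193} = -2 + \frac{2 R}{193 + R}$)
$\left(-20163 + 23932\right) \left(o{\left(-211 \right)} + T{\left(-27 \right)}\right) = \left(-20163 + 23932\right) \left(\left(-2 + 2 \sqrt{3}\right) - \frac{386}{193 - 27}\right) = 3769 \left(\left(-2 + 2 \sqrt{3}\right) - \frac{386}{166}\right) = 3769 \left(\left(-2 + 2 \sqrt{3}\right) - \frac{193}{83}\right) = 3769 \left(- \frac{359}{83} + 2 \sqrt{3}\right) = - \frac{1353071}{83} + 7538 \sqrt{3}$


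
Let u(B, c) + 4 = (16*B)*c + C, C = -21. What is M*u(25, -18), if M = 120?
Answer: -867000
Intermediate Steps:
u(B, c) = -25 + 16*B*c (u(B, c) = -4 + ((16*B)*c - 21) = -4 + (16*B*c - 21) = -4 + (-21 + 16*B*c) = -25 + 16*B*c)
M*u(25, -18) = 120*(-25 + 16*25*(-18)) = 120*(-25 - 7200) = 120*(-7225) = -867000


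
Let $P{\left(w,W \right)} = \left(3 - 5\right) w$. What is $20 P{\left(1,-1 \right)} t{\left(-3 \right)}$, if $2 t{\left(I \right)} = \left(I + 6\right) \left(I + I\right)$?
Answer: $360$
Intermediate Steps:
$t{\left(I \right)} = I \left(6 + I\right)$ ($t{\left(I \right)} = \frac{\left(I + 6\right) \left(I + I\right)}{2} = \frac{\left(6 + I\right) 2 I}{2} = \frac{2 I \left(6 + I\right)}{2} = I \left(6 + I\right)$)
$P{\left(w,W \right)} = - 2 w$
$20 P{\left(1,-1 \right)} t{\left(-3 \right)} = 20 \left(\left(-2\right) 1\right) \left(- 3 \left(6 - 3\right)\right) = 20 \left(-2\right) \left(\left(-3\right) 3\right) = \left(-40\right) \left(-9\right) = 360$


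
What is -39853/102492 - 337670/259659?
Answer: -1665061621/985665564 ≈ -1.6893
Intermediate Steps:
-39853/102492 - 337670/259659 = -1665061621/985665564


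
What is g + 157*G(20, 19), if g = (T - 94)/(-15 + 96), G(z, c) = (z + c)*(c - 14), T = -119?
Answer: 826534/27 ≈ 30612.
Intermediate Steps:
G(z, c) = (-14 + c)*(c + z) (G(z, c) = (c + z)*(-14 + c) = (-14 + c)*(c + z))
g = -71/27 (g = (-119 - 94)/(-15 + 96) = -213/81 = -213*1/81 = -71/27 ≈ -2.6296)
g + 157*G(20, 19) = -71/27 + 157*(19² - 14*19 - 14*20 + 19*20) = -71/27 + 157*(361 - 266 - 280 + 380) = -71/27 + 157*195 = -71/27 + 30615 = 826534/27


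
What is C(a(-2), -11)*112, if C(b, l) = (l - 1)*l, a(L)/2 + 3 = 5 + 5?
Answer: 14784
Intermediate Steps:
a(L) = 14 (a(L) = -6 + 2*(5 + 5) = -6 + 2*10 = -6 + 20 = 14)
C(b, l) = l*(-1 + l) (C(b, l) = (-1 + l)*l = l*(-1 + l))
C(a(-2), -11)*112 = -11*(-1 - 11)*112 = -11*(-12)*112 = 132*112 = 14784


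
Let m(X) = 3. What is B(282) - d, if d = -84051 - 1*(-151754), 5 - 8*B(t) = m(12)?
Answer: -270811/4 ≈ -67703.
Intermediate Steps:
B(t) = 1/4 (B(t) = 5/8 - 1/8*3 = 5/8 - 3/8 = 1/4)
d = 67703 (d = -84051 + 151754 = 67703)
B(282) - d = 1/4 - 1*67703 = 1/4 - 67703 = -270811/4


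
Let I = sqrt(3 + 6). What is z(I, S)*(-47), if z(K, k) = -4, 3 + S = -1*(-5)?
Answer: 188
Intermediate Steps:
S = 2 (S = -3 - 1*(-5) = -3 + 5 = 2)
I = 3 (I = sqrt(9) = 3)
z(I, S)*(-47) = -4*(-47) = 188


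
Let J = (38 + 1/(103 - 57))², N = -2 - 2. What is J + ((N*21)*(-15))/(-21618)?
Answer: 3673712081/2541316 ≈ 1445.6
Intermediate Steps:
N = -4
J = 3059001/2116 (J = (38 + 1/46)² = (1749/46)² = 3059001/2116 ≈ 1445.7)
J + ((N*21)*(-15))/(-21618) = 3059001/2116 + (-4*21*(-15))/(-21618) = 3059001/2116 - 84*(-15)*(-1/21618) = 3059001/2116 + 1260*(-1/21618) = 3059001/2116 - 70/1201 = 3673712081/2541316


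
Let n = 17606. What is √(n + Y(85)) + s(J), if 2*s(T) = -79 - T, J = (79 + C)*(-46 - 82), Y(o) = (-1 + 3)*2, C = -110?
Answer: -4047/2 + √17610 ≈ -1890.8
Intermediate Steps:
Y(o) = 4 (Y(o) = 2*2 = 4)
J = 3968 (J = (79 - 110)*(-46 - 82) = -31*(-128) = 3968)
s(T) = -79/2 - T/2 (s(T) = (-79 - T)/2 = -79/2 - T/2)
√(n + Y(85)) + s(J) = √(17606 + 4) + (-79/2 - ½*3968) = √17610 + (-79/2 - 1984) = √17610 - 4047/2 = -4047/2 + √17610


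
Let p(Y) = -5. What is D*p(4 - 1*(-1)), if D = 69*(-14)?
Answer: 4830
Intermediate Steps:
D = -966
D*p(4 - 1*(-1)) = -966*(-5) = 4830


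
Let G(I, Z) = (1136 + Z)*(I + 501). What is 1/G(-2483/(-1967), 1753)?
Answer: 1967/2854187550 ≈ 6.8916e-7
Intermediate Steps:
G(I, Z) = (501 + I)*(1136 + Z) (G(I, Z) = (1136 + Z)*(501 + I) = (501 + I)*(1136 + Z))
1/G(-2483/(-1967), 1753) = 1/(569136 + 501*1753 + 1136*(-2483/(-1967)) - 2483/(-1967)*1753) = 1/(569136 + 878253 + 1136*(-2483*(-1/1967)) - 2483*(-1/1967)*1753) = 1/(569136 + 878253 + 1136*(2483/1967) + (2483/1967)*1753) = 1/(569136 + 878253 + 2820688/1967 + 4352699/1967) = 1/(2854187550/1967) = 1967/2854187550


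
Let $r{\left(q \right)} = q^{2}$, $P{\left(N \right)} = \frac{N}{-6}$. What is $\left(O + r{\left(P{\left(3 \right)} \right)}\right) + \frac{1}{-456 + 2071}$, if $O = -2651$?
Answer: $- \frac{17123841}{6460} \approx -2650.8$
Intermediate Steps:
$P{\left(N \right)} = - \frac{N}{6}$ ($P{\left(N \right)} = N \left(- \frac{1}{6}\right) = - \frac{N}{6}$)
$\left(O + r{\left(P{\left(3 \right)} \right)}\right) + \frac{1}{-456 + 2071} = \left(-2651 + \left(\left(- \frac{1}{6}\right) 3\right)^{2}\right) + \frac{1}{-456 + 2071} = \left(-2651 + \left(- \frac{1}{2}\right)^{2}\right) + \frac{1}{1615} = \left(-2651 + \frac{1}{4}\right) + \frac{1}{1615} = - \frac{10603}{4} + \frac{1}{1615} = - \frac{17123841}{6460}$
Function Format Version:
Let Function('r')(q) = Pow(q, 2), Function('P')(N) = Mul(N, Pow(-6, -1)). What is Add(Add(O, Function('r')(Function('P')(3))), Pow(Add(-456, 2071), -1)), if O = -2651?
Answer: Rational(-17123841, 6460) ≈ -2650.8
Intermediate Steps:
Function('P')(N) = Mul(Rational(-1, 6), N) (Function('P')(N) = Mul(N, Rational(-1, 6)) = Mul(Rational(-1, 6), N))
Add(Add(O, Function('r')(Function('P')(3))), Pow(Add(-456, 2071), -1)) = Add(Add(-2651, Pow(Mul(Rational(-1, 6), 3), 2)), Pow(Add(-456, 2071), -1)) = Add(Add(-2651, Pow(Rational(-1, 2), 2)), Pow(1615, -1)) = Add(Add(-2651, Rational(1, 4)), Rational(1, 1615)) = Add(Rational(-10603, 4), Rational(1, 1615)) = Rational(-17123841, 6460)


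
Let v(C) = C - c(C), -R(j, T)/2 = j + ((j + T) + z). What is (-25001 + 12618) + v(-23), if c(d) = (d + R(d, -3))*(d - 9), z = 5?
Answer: -10326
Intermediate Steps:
R(j, T) = -10 - 4*j - 2*T (R(j, T) = -2*(j + ((j + T) + 5)) = -2*(j + ((T + j) + 5)) = -2*(j + (5 + T + j)) = -2*(5 + T + 2*j) = -10 - 4*j - 2*T)
c(d) = (-9 + d)*(-4 - 3*d) (c(d) = (d + (-10 - 4*d - 2*(-3)))*(d - 9) = (d + (-10 - 4*d + 6))*(-9 + d) = (d + (-4 - 4*d))*(-9 + d) = (-4 - 3*d)*(-9 + d) = (-9 + d)*(-4 - 3*d))
v(C) = -36 - 22*C + 3*C² (v(C) = C - (36 - 3*C² + 23*C) = C + (-36 - 23*C + 3*C²) = -36 - 22*C + 3*C²)
(-25001 + 12618) + v(-23) = (-25001 + 12618) + (-36 - 22*(-23) + 3*(-23)²) = -12383 + (-36 + 506 + 3*529) = -12383 + (-36 + 506 + 1587) = -12383 + 2057 = -10326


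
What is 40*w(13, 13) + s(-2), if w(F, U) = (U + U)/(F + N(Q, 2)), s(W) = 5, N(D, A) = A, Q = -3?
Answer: 223/3 ≈ 74.333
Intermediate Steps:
w(F, U) = 2*U/(2 + F) (w(F, U) = (U + U)/(F + 2) = (2*U)/(2 + F) = 2*U/(2 + F))
40*w(13, 13) + s(-2) = 40*(2*13/(2 + 13)) + 5 = 40*(2*13/15) + 5 = 40*(2*13*(1/15)) + 5 = 40*(26/15) + 5 = 208/3 + 5 = 223/3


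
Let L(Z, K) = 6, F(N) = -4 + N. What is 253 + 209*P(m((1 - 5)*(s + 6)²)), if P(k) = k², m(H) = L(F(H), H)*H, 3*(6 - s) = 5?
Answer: 12353019173/9 ≈ 1.3726e+9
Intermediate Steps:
s = 13/3 (s = 6 - ⅓*5 = 6 - 5/3 = 13/3 ≈ 4.3333)
m(H) = 6*H
253 + 209*P(m((1 - 5)*(s + 6)²)) = 253 + 209*(6*((1 - 5)*(13/3 + 6)²))² = 253 + 209*(6*(-4*(31/3)²))² = 253 + 209*(6*(-4*961/9))² = 253 + 209*(6*(-3844/9))² = 253 + 209*(-7688/3)² = 253 + 209*(59105344/9) = 253 + 12353016896/9 = 12353019173/9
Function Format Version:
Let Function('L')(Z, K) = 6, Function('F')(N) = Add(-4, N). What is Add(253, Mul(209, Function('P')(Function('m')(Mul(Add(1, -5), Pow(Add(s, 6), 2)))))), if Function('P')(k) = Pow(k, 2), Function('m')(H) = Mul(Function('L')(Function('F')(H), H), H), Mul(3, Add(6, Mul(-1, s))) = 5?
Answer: Rational(12353019173, 9) ≈ 1.3726e+9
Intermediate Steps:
s = Rational(13, 3) (s = Add(6, Mul(Rational(-1, 3), 5)) = Add(6, Rational(-5, 3)) = Rational(13, 3) ≈ 4.3333)
Function('m')(H) = Mul(6, H)
Add(253, Mul(209, Function('P')(Function('m')(Mul(Add(1, -5), Pow(Add(s, 6), 2)))))) = Add(253, Mul(209, Pow(Mul(6, Mul(Add(1, -5), Pow(Add(Rational(13, 3), 6), 2))), 2))) = Add(253, Mul(209, Pow(Mul(6, Mul(-4, Pow(Rational(31, 3), 2))), 2))) = Add(253, Mul(209, Pow(Mul(6, Mul(-4, Rational(961, 9))), 2))) = Add(253, Mul(209, Pow(Mul(6, Rational(-3844, 9)), 2))) = Add(253, Mul(209, Pow(Rational(-7688, 3), 2))) = Add(253, Mul(209, Rational(59105344, 9))) = Add(253, Rational(12353016896, 9)) = Rational(12353019173, 9)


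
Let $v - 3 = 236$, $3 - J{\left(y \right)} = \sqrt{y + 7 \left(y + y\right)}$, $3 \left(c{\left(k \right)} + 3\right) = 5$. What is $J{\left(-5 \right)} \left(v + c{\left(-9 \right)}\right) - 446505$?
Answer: $-445792 - \frac{3565 i \sqrt{3}}{3} \approx -4.4579 \cdot 10^{5} - 2058.3 i$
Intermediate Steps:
$c{\left(k \right)} = - \frac{4}{3}$ ($c{\left(k \right)} = -3 + \frac{1}{3} \cdot 5 = -3 + \frac{5}{3} = - \frac{4}{3}$)
$J{\left(y \right)} = 3 - \sqrt{15} \sqrt{y}$ ($J{\left(y \right)} = 3 - \sqrt{y + 7 \left(y + y\right)} = 3 - \sqrt{y + 7 \cdot 2 y} = 3 - \sqrt{y + 14 y} = 3 - \sqrt{15 y} = 3 - \sqrt{15} \sqrt{y}$)
$v = 239$ ($v = 3 + 236 = 239$)
$J{\left(-5 \right)} \left(v + c{\left(-9 \right)}\right) - 446505 = \left(3 - \sqrt{15} \sqrt{-5}\right) \left(239 - \frac{4}{3}\right) - 446505 = \left(3 - \sqrt{15} i \sqrt{5}\right) \frac{713}{3} - 446505 = \left(3 - 5 i \sqrt{3}\right) \frac{713}{3} - 446505 = \left(713 - \frac{3565 i \sqrt{3}}{3}\right) - 446505 = -445792 - \frac{3565 i \sqrt{3}}{3}$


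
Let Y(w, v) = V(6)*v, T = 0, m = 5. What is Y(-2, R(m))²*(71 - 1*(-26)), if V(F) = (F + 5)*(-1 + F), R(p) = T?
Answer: 0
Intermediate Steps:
R(p) = 0
V(F) = (-1 + F)*(5 + F) (V(F) = (5 + F)*(-1 + F) = (-1 + F)*(5 + F))
Y(w, v) = 55*v (Y(w, v) = (-5 + 6² + 4*6)*v = (-5 + 36 + 24)*v = 55*v)
Y(-2, R(m))²*(71 - 1*(-26)) = (55*0)²*(71 - 1*(-26)) = 0²*(71 + 26) = 0*97 = 0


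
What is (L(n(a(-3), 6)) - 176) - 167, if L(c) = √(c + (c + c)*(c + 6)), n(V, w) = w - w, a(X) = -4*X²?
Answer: -343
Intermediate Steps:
n(V, w) = 0
L(c) = √(c + 2*c*(6 + c)) (L(c) = √(c + (2*c)*(6 + c)) = √(c + 2*c*(6 + c)))
(L(n(a(-3), 6)) - 176) - 167 = (√(0*(13 + 2*0)) - 176) - 167 = (√(0*(13 + 0)) - 176) - 167 = (√(0*13) - 176) - 167 = (√0 - 176) - 167 = (0 - 176) - 167 = -176 - 167 = -343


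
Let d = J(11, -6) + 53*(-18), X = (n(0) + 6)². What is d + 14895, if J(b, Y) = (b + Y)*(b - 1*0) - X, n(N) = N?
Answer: 13960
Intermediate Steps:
X = 36 (X = (0 + 6)² = 6² = 36)
J(b, Y) = -36 + b*(Y + b) (J(b, Y) = (b + Y)*(b - 1*0) - 1*36 = (Y + b)*(b + 0) - 36 = (Y + b)*b - 36 = b*(Y + b) - 36 = -36 + b*(Y + b))
d = -935 (d = (-36 + 11² - 6*11) + 53*(-18) = (-36 + 121 - 66) - 954 = 19 - 954 = -935)
d + 14895 = -935 + 14895 = 13960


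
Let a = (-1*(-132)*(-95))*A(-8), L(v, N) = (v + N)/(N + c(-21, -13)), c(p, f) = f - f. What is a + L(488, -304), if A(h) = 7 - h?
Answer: -7147823/38 ≈ -1.8810e+5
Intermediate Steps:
c(p, f) = 0
L(v, N) = (N + v)/N (L(v, N) = (v + N)/(N + 0) = (N + v)/N)
a = -188100 (a = (-1*(-132)*(-95))*(7 - 1*(-8)) = (132*(-95))*(7 + 8) = -12540*15 = -188100)
a + L(488, -304) = -188100 + (-304 + 488)/(-304) = -188100 - 1/304*184 = -188100 - 23/38 = -7147823/38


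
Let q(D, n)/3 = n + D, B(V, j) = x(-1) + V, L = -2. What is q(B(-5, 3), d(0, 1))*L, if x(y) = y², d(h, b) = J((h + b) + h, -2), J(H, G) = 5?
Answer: -6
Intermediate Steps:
d(h, b) = 5
B(V, j) = 1 + V (B(V, j) = (-1)² + V = 1 + V)
q(D, n) = 3*D + 3*n (q(D, n) = 3*(n + D) = 3*(D + n) = 3*D + 3*n)
q(B(-5, 3), d(0, 1))*L = (3*(1 - 5) + 3*5)*(-2) = (3*(-4) + 15)*(-2) = (-12 + 15)*(-2) = 3*(-2) = -6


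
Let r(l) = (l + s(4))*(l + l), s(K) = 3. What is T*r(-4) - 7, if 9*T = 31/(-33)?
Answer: -2327/297 ≈ -7.8350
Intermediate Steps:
T = -31/297 (T = (31/(-33))/9 = (31*(-1/33))/9 = (1/9)*(-31/33) = -31/297 ≈ -0.10438)
r(l) = 2*l*(3 + l) (r(l) = (l + 3)*(l + l) = (3 + l)*(2*l) = 2*l*(3 + l))
T*r(-4) - 7 = -62*(-4)*(3 - 4)/297 - 7 = -62*(-4)*(-1)/297 - 7 = -31/297*8 - 7 = -248/297 - 7 = -2327/297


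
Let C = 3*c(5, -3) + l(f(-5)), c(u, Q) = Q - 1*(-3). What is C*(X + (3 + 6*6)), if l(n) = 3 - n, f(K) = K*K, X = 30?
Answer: -1518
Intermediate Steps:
f(K) = K²
c(u, Q) = 3 + Q (c(u, Q) = Q + 3 = 3 + Q)
C = -22 (C = 3*(3 - 3) + (3 - 1*(-5)²) = 3*0 + (3 - 1*25) = 0 + (3 - 25) = 0 - 22 = -22)
C*(X + (3 + 6*6)) = -22*(30 + (3 + 6*6)) = -22*(30 + (3 + 36)) = -22*(30 + 39) = -22*69 = -1518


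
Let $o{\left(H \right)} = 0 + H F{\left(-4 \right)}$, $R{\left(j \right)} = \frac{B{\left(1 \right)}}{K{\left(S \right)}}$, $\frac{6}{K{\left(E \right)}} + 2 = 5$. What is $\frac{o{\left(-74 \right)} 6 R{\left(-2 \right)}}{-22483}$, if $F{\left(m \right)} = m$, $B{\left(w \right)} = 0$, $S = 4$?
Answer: $0$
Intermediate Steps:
$K{\left(E \right)} = 2$ ($K{\left(E \right)} = \frac{6}{-2 + 5} = \frac{6}{3} = 6 \cdot \frac{1}{3} = 2$)
$R{\left(j \right)} = 0$ ($R{\left(j \right)} = \frac{0}{2} = 0 \cdot \frac{1}{2} = 0$)
$o{\left(H \right)} = - 4 H$ ($o{\left(H \right)} = 0 + H \left(-4\right) = 0 - 4 H = - 4 H$)
$\frac{o{\left(-74 \right)} 6 R{\left(-2 \right)}}{-22483} = \frac{\left(-4\right) \left(-74\right) 6 \cdot 0}{-22483} = 296 \cdot 0 \left(- \frac{1}{22483}\right) = 0 \left(- \frac{1}{22483}\right) = 0$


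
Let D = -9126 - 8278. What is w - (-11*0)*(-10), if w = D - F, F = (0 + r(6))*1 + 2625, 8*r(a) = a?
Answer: -80119/4 ≈ -20030.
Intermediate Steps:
r(a) = a/8
D = -17404
F = 10503/4 (F = (0 + (⅛)*6)*1 + 2625 = (0 + ¾)*1 + 2625 = (¾)*1 + 2625 = ¾ + 2625 = 10503/4 ≈ 2625.8)
w = -80119/4 (w = -17404 - 1*10503/4 = -17404 - 10503/4 = -80119/4 ≈ -20030.)
w - (-11*0)*(-10) = -80119/4 - (-11*0)*(-10) = -80119/4 - 0*(-10) = -80119/4 - 1*0 = -80119/4 + 0 = -80119/4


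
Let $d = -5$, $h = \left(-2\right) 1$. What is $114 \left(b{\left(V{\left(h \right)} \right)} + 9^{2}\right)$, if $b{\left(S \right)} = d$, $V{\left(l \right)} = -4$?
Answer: $8664$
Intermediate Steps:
$h = -2$
$b{\left(S \right)} = -5$
$114 \left(b{\left(V{\left(h \right)} \right)} + 9^{2}\right) = 114 \left(-5 + 9^{2}\right) = 114 \left(-5 + 81\right) = 114 \cdot 76 = 8664$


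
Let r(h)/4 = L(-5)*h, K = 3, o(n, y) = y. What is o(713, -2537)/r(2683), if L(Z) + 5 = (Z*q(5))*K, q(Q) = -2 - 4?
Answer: -2537/912220 ≈ -0.0027811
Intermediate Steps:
q(Q) = -6
L(Z) = -5 - 18*Z (L(Z) = -5 + (Z*(-6))*3 = -5 - 6*Z*3 = -5 - 18*Z)
r(h) = 340*h (r(h) = 4*((-5 - 18*(-5))*h) = 4*((-5 + 90)*h) = 4*(85*h) = 340*h)
o(713, -2537)/r(2683) = -2537/(340*2683) = -2537/912220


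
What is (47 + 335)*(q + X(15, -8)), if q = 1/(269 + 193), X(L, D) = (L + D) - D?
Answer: 1323821/231 ≈ 5730.8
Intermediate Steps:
X(L, D) = L (X(L, D) = (D + L) - D = L)
q = 1/462 ≈ 0.0021645
(47 + 335)*(q + X(15, -8)) = (47 + 335)*(1/462 + 15) = 382*(6931/462) = 1323821/231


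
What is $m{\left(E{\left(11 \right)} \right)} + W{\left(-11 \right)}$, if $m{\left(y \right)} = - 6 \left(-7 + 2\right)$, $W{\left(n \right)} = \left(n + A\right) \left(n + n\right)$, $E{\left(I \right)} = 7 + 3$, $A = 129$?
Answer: $-2566$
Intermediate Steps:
$E{\left(I \right)} = 10$
$W{\left(n \right)} = 2 n \left(129 + n\right)$ ($W{\left(n \right)} = \left(n + 129\right) \left(n + n\right) = \left(129 + n\right) 2 n = 2 n \left(129 + n\right)$)
$m{\left(y \right)} = 30$ ($m{\left(y \right)} = \left(-6\right) \left(-5\right) = 30$)
$m{\left(E{\left(11 \right)} \right)} + W{\left(-11 \right)} = 30 + 2 \left(-11\right) \left(129 - 11\right) = 30 + 2 \left(-11\right) 118 = 30 - 2596 = -2566$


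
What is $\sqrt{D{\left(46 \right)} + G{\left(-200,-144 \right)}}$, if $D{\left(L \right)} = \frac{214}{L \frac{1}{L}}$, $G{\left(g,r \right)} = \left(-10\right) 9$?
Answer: $2 \sqrt{31} \approx 11.136$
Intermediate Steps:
$G{\left(g,r \right)} = -90$
$D{\left(L \right)} = 214$ ($D{\left(L \right)} = \frac{214}{1} = 214 \cdot 1 = 214$)
$\sqrt{D{\left(46 \right)} + G{\left(-200,-144 \right)}} = \sqrt{214 - 90} = \sqrt{124} = 2 \sqrt{31}$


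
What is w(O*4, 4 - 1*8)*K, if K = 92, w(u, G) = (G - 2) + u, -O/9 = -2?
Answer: 6072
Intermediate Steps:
O = 18 (O = -9*(-2) = 18)
w(u, G) = -2 + G + u (w(u, G) = (-2 + G) + u = -2 + G + u)
w(O*4, 4 - 1*8)*K = (-2 + (4 - 1*8) + 18*4)*92 = (-2 + (4 - 8) + 72)*92 = (-2 - 4 + 72)*92 = 66*92 = 6072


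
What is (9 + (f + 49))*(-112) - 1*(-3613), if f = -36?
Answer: 1149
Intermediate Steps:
(9 + (f + 49))*(-112) - 1*(-3613) = (9 + (-36 + 49))*(-112) - 1*(-3613) = (9 + 13)*(-112) + 3613 = 22*(-112) + 3613 = -2464 + 3613 = 1149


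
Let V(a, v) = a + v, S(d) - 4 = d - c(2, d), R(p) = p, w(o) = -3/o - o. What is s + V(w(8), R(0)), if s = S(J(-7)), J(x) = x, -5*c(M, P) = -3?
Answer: -479/40 ≈ -11.975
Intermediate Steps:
w(o) = -o - 3/o
c(M, P) = 3/5 (c(M, P) = -1/5*(-3) = 3/5)
S(d) = 17/5 + d (S(d) = 4 + (d - 1*3/5) = 4 + (d - 3/5) = 4 + (-3/5 + d) = 17/5 + d)
s = -18/5 (s = 17/5 - 7 = -18/5 ≈ -3.6000)
s + V(w(8), R(0)) = -18/5 + ((-1*8 - 3/8) + 0) = -18/5 + ((-8 - 3*1/8) + 0) = -18/5 + ((-8 - 3/8) + 0) = -18/5 + (-67/8 + 0) = -18/5 - 67/8 = -479/40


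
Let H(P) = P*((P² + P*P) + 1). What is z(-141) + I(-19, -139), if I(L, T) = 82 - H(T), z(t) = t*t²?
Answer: 2568238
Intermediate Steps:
z(t) = t³
H(P) = P*(1 + 2*P²) (H(P) = P*((P² + P²) + 1) = P*(2*P² + 1) = P*(1 + 2*P²))
I(L, T) = 82 - T - 2*T³ (I(L, T) = 82 - (T + 2*T³) = 82 + (-T - 2*T³) = 82 - T - 2*T³)
z(-141) + I(-19, -139) = (-141)³ + (82 - 1*(-139) - 2*(-139)³) = -2803221 + (82 + 139 - 2*(-2685619)) = -2803221 + (82 + 139 + 5371238) = -2803221 + 5371459 = 2568238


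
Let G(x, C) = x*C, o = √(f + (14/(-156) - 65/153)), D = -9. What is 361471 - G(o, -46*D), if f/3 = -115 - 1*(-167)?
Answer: 361471 - 69*√273386282/221 ≈ 3.5631e+5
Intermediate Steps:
f = 156 (f = 3*(-115 - 1*(-167)) = 3*(-115 + 167) = 3*52 = 156)
o = √273386282/1326 (o = √(156 + (14/(-156) - 65/153)) = √(156 + (14*(-1/156) - 65*1/153)) = √(156 + (-7/78 - 65/153)) = √(156 - 2047/3978) = √(618521/3978) = √273386282/1326 ≈ 12.469)
G(x, C) = C*x
361471 - G(o, -46*D) = 361471 - (-46*(-9))*√273386282/1326 = 361471 - 414*√273386282/1326 = 361471 - 69*√273386282/221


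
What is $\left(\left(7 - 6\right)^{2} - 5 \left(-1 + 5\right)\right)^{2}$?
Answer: $361$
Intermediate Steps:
$\left(\left(7 - 6\right)^{2} - 5 \left(-1 + 5\right)\right)^{2} = \left(1^{2} - 20\right)^{2} = \left(1 - 20\right)^{2} = \left(-19\right)^{2} = 361$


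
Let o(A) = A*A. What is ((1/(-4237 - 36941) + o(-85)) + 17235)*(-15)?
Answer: -5036069395/13726 ≈ -3.6690e+5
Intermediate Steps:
o(A) = A²
((1/(-4237 - 36941) + o(-85)) + 17235)*(-15) = ((1/(-4237 - 36941) + (-85)²) + 17235)*(-15) = ((1/(-41178) + 7225) + 17235)*(-15) = ((-1/41178 + 7225) + 17235)*(-15) = (297511049/41178 + 17235)*(-15) = (1007213879/41178)*(-15) = -5036069395/13726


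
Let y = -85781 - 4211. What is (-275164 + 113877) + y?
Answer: -251279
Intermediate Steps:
y = -89992
(-275164 + 113877) + y = (-275164 + 113877) - 89992 = -161287 - 89992 = -251279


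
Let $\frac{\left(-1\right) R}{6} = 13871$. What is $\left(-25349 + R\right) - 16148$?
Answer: $-124723$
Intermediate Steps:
$R = -83226$ ($R = \left(-6\right) 13871 = -83226$)
$\left(-25349 + R\right) - 16148 = \left(-25349 - 83226\right) - 16148 = -108575 - 16148 = -124723$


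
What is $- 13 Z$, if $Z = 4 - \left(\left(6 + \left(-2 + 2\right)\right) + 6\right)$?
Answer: $104$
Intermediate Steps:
$Z = -8$ ($Z = 4 - \left(\left(6 + 0\right) + 6\right) = 4 - \left(6 + 6\right) = 4 - 12 = -8$)
$- 13 Z = \left(-13\right) \left(-8\right) = 104$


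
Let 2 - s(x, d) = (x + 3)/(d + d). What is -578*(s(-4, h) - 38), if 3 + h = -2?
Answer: 104329/5 ≈ 20866.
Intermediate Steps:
h = -5 (h = -3 - 2 = -5)
s(x, d) = 2 - (3 + x)/(2*d) (s(x, d) = 2 - (x + 3)/(d + d) = 2 - (3 + x)/(2*d))
-578*(s(-4, h) - 38) = -578*((½)*(-3 - 1*(-4) + 4*(-5))/(-5) - 38) = -578*((½)*(-⅕)*(-3 + 4 - 20) - 38) = -578*((½)*(-⅕)*(-19) - 38) = -578*(19/10 - 38) = -578*(-361/10) = 104329/5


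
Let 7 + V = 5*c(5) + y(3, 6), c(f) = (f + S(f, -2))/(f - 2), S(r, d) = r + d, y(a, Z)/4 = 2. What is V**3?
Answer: 79507/27 ≈ 2944.7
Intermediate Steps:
y(a, Z) = 8 (y(a, Z) = 4*2 = 8)
S(r, d) = d + r
c(f) = (-2 + 2*f)/(-2 + f) (c(f) = (f + (-2 + f))/(f - 2) = (-2 + 2*f)/(-2 + f))
V = 43/3 (V = -7 + (5*(2*(-1 + 5)/(-2 + 5)) + 8) = -7 + (5*(2*4/3) + 8) = -7 + (5*(2*(1/3)*4) + 8) = -7 + (5*(8/3) + 8) = -7 + (40/3 + 8) = -7 + 64/3 = 43/3 ≈ 14.333)
V**3 = (43/3)**3 = 79507/27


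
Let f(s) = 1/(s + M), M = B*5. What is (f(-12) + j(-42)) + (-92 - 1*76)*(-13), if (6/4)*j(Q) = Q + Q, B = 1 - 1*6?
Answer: 78735/37 ≈ 2128.0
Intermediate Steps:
B = -5 (B = 1 - 6 = -5)
j(Q) = 4*Q/3 (j(Q) = 2*(Q + Q)/3 = 2*(2*Q)/3 = 4*Q/3)
M = -25 (M = -5*5 = -25)
f(s) = 1/(-25 + s) (f(s) = 1/(s - 25) = 1/(-25 + s))
(f(-12) + j(-42)) + (-92 - 1*76)*(-13) = (1/(-25 - 12) + (4/3)*(-42)) + (-92 - 1*76)*(-13) = (1/(-37) - 56) + (-92 - 76)*(-13) = (-1/37 - 56) - 168*(-13) = -2073/37 + 2184 = 78735/37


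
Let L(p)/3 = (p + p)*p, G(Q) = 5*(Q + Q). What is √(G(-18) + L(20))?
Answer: 2*√555 ≈ 47.117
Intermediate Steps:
G(Q) = 10*Q (G(Q) = 5*(2*Q) = 10*Q)
L(p) = 6*p² (L(p) = 3*((p + p)*p) = 3*((2*p)*p) = 3*(2*p²) = 6*p²)
√(G(-18) + L(20)) = √(10*(-18) + 6*20²) = √(-180 + 6*400) = √(-180 + 2400) = √2220 = 2*√555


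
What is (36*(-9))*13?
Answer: -4212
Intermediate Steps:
(36*(-9))*13 = -324*13 = -4212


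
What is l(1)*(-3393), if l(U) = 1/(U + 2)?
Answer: -1131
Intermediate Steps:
l(U) = 1/(2 + U)
l(1)*(-3393) = -3393/(2 + 1) = -3393/3 = (1/3)*(-3393) = -1131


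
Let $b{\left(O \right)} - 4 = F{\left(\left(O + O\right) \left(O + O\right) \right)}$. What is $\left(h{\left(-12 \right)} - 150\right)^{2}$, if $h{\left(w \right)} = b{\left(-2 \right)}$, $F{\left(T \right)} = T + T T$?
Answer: $15876$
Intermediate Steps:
$F{\left(T \right)} = T + T^{2}$
$b{\left(O \right)} = 4 + 4 O^{2} \left(1 + 4 O^{2}\right)$ ($b{\left(O \right)} = 4 + \left(O + O\right) \left(O + O\right) \left(1 + \left(O + O\right) \left(O + O\right)\right) = 4 + 2 O 2 O \left(1 + 2 O 2 O\right) = 4 + 4 O^{2} \left(1 + 4 O^{2}\right)$)
$h{\left(w \right)} = 276$ ($h{\left(w \right)} = 4 + 4 \left(-2\right)^{2} + 16 \left(-2\right)^{4} = 4 + 4 \cdot 4 + 16 \cdot 16 = 4 + 16 + 256 = 276$)
$\left(h{\left(-12 \right)} - 150\right)^{2} = \left(276 - 150\right)^{2} = 126^{2} = 15876$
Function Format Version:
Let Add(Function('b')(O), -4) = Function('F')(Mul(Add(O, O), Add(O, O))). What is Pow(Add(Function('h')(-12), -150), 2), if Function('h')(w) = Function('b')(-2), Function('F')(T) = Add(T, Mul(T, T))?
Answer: 15876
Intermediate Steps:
Function('F')(T) = Add(T, Pow(T, 2))
Function('b')(O) = Add(4, Mul(4, Pow(O, 2), Add(1, Mul(4, Pow(O, 2))))) (Function('b')(O) = Add(4, Mul(Mul(Add(O, O), Add(O, O)), Add(1, Mul(Add(O, O), Add(O, O))))) = Add(4, Mul(Mul(Mul(2, O), Mul(2, O)), Add(1, Mul(Mul(2, O), Mul(2, O))))) = Add(4, Mul(Mul(4, Pow(O, 2)), Add(1, Mul(4, Pow(O, 2))))) = Add(4, Mul(4, Pow(O, 2), Add(1, Mul(4, Pow(O, 2))))))
Function('h')(w) = 276 (Function('h')(w) = Add(4, Mul(4, Pow(-2, 2)), Mul(16, Pow(-2, 4))) = Add(4, Mul(4, 4), Mul(16, 16)) = Add(4, 16, 256) = 276)
Pow(Add(Function('h')(-12), -150), 2) = Pow(Add(276, -150), 2) = Pow(126, 2) = 15876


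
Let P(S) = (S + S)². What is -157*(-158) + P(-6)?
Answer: 24950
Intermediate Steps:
P(S) = 4*S² (P(S) = (2*S)² = 4*S²)
-157*(-158) + P(-6) = -157*(-158) + 4*(-6)² = 24806 + 4*36 = 24806 + 144 = 24950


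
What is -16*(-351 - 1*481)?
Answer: 13312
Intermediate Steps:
-16*(-351 - 1*481) = -16*(-351 - 481) = -16*(-832) = 13312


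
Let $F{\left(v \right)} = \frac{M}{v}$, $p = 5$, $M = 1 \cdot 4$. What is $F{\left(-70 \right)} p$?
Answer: $- \frac{2}{7} \approx -0.28571$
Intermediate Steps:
$M = 4$
$F{\left(v \right)} = \frac{4}{v}$
$F{\left(-70 \right)} p = \frac{4}{-70} \cdot 5 = 4 \left(- \frac{1}{70}\right) 5 = \left(- \frac{2}{35}\right) 5 = - \frac{2}{7}$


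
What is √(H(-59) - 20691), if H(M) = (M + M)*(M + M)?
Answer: I*√6767 ≈ 82.262*I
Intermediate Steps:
H(M) = 4*M² (H(M) = (2*M)*(2*M) = 4*M²)
√(H(-59) - 20691) = √(4*(-59)² - 20691) = √(4*3481 - 20691) = √(13924 - 20691) = √(-6767) = I*√6767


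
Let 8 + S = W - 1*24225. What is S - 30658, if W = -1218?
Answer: -56109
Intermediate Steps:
S = -25451 (S = -8 + (-1218 - 1*24225) = -8 + (-1218 - 24225) = -8 - 25443 = -25451)
S - 30658 = -25451 - 30658 = -56109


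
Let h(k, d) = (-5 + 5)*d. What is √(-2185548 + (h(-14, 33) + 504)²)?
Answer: 2*I*√482883 ≈ 1389.8*I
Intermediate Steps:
h(k, d) = 0 (h(k, d) = 0*d = 0)
√(-2185548 + (h(-14, 33) + 504)²) = √(-2185548 + (0 + 504)²) = √(-2185548 + 504²) = √(-2185548 + 254016) = √(-1931532) = 2*I*√482883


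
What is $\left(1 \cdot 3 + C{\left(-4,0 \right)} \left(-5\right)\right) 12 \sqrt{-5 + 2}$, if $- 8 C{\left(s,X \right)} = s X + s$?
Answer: $6 i \sqrt{3} \approx 10.392 i$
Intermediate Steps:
$C{\left(s,X \right)} = - \frac{s}{8} - \frac{X s}{8}$ ($C{\left(s,X \right)} = - \frac{s X + s}{8} = - \frac{X s + s}{8} = - \frac{s + X s}{8} = - \frac{s}{8} - \frac{X s}{8}$)
$\left(1 \cdot 3 + C{\left(-4,0 \right)} \left(-5\right)\right) 12 \sqrt{-5 + 2} = \left(1 \cdot 3 + \left(- \frac{1}{8}\right) \left(-4\right) \left(1 + 0\right) \left(-5\right)\right) 12 \sqrt{-5 + 2} = \left(3 + \left(- \frac{1}{8}\right) \left(-4\right) 1 \left(-5\right)\right) 12 \sqrt{-3} = \left(3 + \frac{1}{2} \left(-5\right)\right) 12 i \sqrt{3} = \left(3 - \frac{5}{2}\right) 12 i \sqrt{3} = \frac{1}{2} \cdot 12 i \sqrt{3} = 6 i \sqrt{3}$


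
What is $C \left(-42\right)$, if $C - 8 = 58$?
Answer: $-2772$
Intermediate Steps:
$C = 66$ ($C = 8 + 58 = 66$)
$C \left(-42\right) = 66 \left(-42\right) = -2772$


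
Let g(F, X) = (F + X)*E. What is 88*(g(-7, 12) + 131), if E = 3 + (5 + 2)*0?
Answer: 12848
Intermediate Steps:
E = 3 (E = 3 + 7*0 = 3 + 0 = 3)
g(F, X) = 3*F + 3*X (g(F, X) = (F + X)*3 = 3*F + 3*X)
88*(g(-7, 12) + 131) = 88*((3*(-7) + 3*12) + 131) = 88*((-21 + 36) + 131) = 88*(15 + 131) = 88*146 = 12848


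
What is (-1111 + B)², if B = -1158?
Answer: 5148361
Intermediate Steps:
(-1111 + B)² = (-1111 - 1158)² = (-2269)² = 5148361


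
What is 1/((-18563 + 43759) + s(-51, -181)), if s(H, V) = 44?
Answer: 1/25240 ≈ 3.9620e-5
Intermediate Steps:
1/((-18563 + 43759) + s(-51, -181)) = 1/((-18563 + 43759) + 44) = 1/(25196 + 44) = 1/25240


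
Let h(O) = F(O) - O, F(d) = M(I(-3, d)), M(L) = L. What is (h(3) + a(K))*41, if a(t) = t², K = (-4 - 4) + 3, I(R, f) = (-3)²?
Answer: 1271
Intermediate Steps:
I(R, f) = 9
F(d) = 9
K = -5 (K = -8 + 3 = -5)
h(O) = 9 - O
(h(3) + a(K))*41 = ((9 - 1*3) + (-5)²)*41 = ((9 - 3) + 25)*41 = (6 + 25)*41 = 31*41 = 1271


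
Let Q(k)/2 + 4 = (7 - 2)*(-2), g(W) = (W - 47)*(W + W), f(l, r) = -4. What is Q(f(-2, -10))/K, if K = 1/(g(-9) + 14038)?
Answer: -421288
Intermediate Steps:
g(W) = 2*W*(-47 + W) (g(W) = (-47 + W)*(2*W) = 2*W*(-47 + W))
K = 1/15046 (K = 1/(2*(-9)*(-47 - 9) + 14038) = 1/(2*(-9)*(-56) + 14038) = 1/(1008 + 14038) = 1/15046 ≈ 6.6463e-5)
Q(k) = -28 (Q(k) = -8 + 2*((7 - 2)*(-2)) = -8 + 2*(5*(-2)) = -8 + 2*(-10) = -8 - 20 = -28)
Q(f(-2, -10))/K = -28/1/15046 = -28*15046 = -421288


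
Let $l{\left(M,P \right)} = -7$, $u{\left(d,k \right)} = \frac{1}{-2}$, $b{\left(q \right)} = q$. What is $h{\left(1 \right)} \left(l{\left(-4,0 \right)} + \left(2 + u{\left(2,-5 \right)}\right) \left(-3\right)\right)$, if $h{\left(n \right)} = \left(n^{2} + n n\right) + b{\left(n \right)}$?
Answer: $- \frac{69}{2} \approx -34.5$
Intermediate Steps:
$u{\left(d,k \right)} = - \frac{1}{2}$
$h{\left(n \right)} = n + 2 n^{2}$ ($h{\left(n \right)} = \left(n^{2} + n n\right) + n = \left(n^{2} + n^{2}\right) + n = 2 n^{2} + n = n + 2 n^{2}$)
$h{\left(1 \right)} \left(l{\left(-4,0 \right)} + \left(2 + u{\left(2,-5 \right)}\right) \left(-3\right)\right) = 1 \left(1 + 2 \cdot 1\right) \left(-7 + \left(2 - \frac{1}{2}\right) \left(-3\right)\right) = 1 \left(1 + 2\right) \left(-7 + \frac{3}{2} \left(-3\right)\right) = 1 \cdot 3 \left(-7 - \frac{9}{2}\right) = 3 \left(- \frac{23}{2}\right) = - \frac{69}{2}$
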